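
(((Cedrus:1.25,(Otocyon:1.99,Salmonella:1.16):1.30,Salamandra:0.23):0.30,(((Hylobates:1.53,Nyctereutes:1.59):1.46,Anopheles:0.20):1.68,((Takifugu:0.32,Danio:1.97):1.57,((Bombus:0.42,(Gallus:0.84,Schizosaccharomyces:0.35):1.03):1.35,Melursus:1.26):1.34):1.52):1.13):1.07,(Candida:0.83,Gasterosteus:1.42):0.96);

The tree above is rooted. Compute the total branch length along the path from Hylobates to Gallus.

The path runs Hylobates → … → MRCA → … → Gallus; the MRCA is the node subtending (((Hylobates,Nyctereutes),Anopheles),((Takifugu,Danio),((Bombus,(Gallus,Schizosaccharomyces)),Melursus))).
Branch lengths along that path: 1.53 + 1.46 + 1.68 + 1.52 + 1.34 + 1.35 + 1.03 + 0.84 = 10.75.

10.75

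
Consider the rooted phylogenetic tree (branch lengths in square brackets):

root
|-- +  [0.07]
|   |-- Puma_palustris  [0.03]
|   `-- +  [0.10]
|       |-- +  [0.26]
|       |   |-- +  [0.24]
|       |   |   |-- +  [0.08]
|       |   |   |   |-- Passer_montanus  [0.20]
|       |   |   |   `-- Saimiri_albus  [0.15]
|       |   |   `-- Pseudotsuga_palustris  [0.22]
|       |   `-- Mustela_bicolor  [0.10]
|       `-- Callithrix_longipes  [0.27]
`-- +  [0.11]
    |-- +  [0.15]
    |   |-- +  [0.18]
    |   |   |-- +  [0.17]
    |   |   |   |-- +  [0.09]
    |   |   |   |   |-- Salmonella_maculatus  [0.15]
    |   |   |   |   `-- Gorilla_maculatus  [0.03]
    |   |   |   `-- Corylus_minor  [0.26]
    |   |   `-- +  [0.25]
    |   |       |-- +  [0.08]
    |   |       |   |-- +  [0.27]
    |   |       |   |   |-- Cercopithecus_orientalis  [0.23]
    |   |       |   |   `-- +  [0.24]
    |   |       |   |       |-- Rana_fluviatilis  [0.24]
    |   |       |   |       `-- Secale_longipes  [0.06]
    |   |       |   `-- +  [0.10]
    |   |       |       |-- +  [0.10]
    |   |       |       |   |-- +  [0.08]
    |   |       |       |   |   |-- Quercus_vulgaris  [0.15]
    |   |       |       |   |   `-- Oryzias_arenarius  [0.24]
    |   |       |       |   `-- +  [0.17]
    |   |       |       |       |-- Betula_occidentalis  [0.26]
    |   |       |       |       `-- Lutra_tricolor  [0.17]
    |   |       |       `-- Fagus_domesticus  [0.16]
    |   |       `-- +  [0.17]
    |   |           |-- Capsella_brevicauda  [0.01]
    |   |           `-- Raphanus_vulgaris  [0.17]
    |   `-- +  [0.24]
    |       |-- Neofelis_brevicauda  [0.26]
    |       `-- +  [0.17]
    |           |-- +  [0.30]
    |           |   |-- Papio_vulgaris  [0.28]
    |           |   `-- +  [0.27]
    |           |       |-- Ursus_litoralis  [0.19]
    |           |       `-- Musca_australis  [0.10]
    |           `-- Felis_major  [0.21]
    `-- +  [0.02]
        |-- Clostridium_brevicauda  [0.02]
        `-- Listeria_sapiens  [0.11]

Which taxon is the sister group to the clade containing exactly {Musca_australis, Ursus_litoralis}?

Papio_vulgaris

The clade containing exactly {Musca_australis, Ursus_litoralis} attaches to the tree at the node subtending (Papio_vulgaris,(Ursus_litoralis,Musca_australis)).
The other lineage descending from that same node — the sister group — is the single tip Papio_vulgaris.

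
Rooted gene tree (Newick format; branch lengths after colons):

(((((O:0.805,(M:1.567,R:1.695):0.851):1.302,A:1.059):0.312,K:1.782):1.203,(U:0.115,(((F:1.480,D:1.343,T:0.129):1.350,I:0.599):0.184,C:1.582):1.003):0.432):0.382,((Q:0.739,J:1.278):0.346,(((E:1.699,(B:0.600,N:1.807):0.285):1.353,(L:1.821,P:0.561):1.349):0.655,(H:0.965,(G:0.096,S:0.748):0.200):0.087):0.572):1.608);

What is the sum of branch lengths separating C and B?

The path runs C → … → MRCA → … → B; the MRCA is the root of the tree.
Branch lengths along that path: 1.582 + 1.003 + 0.432 + 0.382 + 1.608 + 0.572 + 0.655 + 1.353 + 0.285 + 0.600 = 8.472.

8.472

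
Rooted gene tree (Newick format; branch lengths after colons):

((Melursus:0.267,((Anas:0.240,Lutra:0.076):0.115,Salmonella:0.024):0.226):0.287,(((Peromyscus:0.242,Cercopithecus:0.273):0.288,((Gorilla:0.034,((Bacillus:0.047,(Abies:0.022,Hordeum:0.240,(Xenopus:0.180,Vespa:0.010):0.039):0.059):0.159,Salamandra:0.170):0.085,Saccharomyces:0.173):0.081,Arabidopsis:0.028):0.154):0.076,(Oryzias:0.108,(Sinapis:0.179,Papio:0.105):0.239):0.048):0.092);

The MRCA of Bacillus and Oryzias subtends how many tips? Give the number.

14

The MRCA of Bacillus and Oryzias is the node subtending (((Peromyscus,Cercopithecus),((Gorilla,((Bacillus,(Abies,Hordeum,(Xenopus,Vespa))),Salamandra),Saccharomyces),Arabidopsis)),(Oryzias,(Sinapis,Papio))).
That clade contains 14 terminal taxa: Abies, Arabidopsis, Bacillus, Cercopithecus, Gorilla, Hordeum, Oryzias, Papio, Peromyscus, Saccharomyces, Salamandra, Sinapis, Vespa, Xenopus.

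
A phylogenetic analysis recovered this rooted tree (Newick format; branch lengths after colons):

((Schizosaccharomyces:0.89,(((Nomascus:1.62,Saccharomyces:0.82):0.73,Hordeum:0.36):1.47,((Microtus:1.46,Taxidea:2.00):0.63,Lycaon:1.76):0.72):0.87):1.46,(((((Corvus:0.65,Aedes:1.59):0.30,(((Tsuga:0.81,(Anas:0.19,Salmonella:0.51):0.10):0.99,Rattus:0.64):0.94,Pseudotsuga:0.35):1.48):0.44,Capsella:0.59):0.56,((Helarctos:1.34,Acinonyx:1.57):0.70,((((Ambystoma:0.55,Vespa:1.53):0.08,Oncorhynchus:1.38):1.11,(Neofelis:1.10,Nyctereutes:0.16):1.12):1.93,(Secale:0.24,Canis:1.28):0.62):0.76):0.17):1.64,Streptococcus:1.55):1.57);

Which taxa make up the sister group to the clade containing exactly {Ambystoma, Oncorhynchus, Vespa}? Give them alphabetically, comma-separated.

The clade containing exactly {Ambystoma, Oncorhynchus, Vespa} attaches to the tree at the node subtending (((Ambystoma,Vespa),Oncorhynchus),(Neofelis,Nyctereutes)).
The other lineage descending from that same node — the sister group — is (Neofelis,Nyctereutes); its 2 tips in alphabetical order are the answer.

Neofelis, Nyctereutes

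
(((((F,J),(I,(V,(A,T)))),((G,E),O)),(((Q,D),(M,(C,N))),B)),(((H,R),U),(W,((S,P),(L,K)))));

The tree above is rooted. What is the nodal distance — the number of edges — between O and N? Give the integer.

8

The MRCA of O and N is the node subtending ((((F,J),(I,(V,(A,T)))),((G,E),O)),(((Q,D),(M,(C,N))),B)).
From O up to that node: 3 branches. From N up to the same node: 5 branches. Total: 3 + 5 = 8.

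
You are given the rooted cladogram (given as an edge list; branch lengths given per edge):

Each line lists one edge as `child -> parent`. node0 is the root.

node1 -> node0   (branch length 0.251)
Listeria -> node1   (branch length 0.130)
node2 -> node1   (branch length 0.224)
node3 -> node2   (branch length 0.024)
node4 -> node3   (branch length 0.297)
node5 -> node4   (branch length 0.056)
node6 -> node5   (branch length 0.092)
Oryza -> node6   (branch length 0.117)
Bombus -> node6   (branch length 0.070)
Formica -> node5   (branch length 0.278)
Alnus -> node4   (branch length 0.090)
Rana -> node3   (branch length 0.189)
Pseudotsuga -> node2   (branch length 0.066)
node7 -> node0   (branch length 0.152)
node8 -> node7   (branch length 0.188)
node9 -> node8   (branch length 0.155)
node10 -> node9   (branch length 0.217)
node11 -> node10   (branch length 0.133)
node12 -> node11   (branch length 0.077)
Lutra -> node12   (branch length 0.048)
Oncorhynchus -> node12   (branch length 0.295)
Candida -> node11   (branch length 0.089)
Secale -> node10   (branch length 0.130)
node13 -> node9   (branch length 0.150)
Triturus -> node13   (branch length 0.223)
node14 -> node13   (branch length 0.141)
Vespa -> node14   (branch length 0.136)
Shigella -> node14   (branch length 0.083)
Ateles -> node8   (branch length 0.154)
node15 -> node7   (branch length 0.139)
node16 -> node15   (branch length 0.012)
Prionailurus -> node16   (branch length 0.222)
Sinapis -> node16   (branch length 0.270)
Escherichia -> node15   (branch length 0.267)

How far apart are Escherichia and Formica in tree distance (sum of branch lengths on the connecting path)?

The path runs Escherichia → … → MRCA → … → Formica; the MRCA is the root of the tree.
Branch lengths along that path: 0.267 + 0.139 + 0.152 + 0.251 + 0.224 + 0.024 + 0.297 + 0.056 + 0.278 = 1.688.

1.688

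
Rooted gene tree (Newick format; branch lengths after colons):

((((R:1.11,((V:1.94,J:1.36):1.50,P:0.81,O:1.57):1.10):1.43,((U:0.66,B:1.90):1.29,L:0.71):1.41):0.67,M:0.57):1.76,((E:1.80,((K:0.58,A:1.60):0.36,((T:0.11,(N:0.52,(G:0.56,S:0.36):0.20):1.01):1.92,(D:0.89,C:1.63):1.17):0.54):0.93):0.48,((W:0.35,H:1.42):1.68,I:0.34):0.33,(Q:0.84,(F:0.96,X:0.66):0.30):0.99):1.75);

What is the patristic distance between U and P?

The path runs U → … → MRCA → … → P; the MRCA is the node subtending ((R,((V,J),P,O)),((U,B),L)).
Branch lengths along that path: 0.66 + 1.29 + 1.41 + 1.43 + 1.10 + 0.81 = 6.70.

6.70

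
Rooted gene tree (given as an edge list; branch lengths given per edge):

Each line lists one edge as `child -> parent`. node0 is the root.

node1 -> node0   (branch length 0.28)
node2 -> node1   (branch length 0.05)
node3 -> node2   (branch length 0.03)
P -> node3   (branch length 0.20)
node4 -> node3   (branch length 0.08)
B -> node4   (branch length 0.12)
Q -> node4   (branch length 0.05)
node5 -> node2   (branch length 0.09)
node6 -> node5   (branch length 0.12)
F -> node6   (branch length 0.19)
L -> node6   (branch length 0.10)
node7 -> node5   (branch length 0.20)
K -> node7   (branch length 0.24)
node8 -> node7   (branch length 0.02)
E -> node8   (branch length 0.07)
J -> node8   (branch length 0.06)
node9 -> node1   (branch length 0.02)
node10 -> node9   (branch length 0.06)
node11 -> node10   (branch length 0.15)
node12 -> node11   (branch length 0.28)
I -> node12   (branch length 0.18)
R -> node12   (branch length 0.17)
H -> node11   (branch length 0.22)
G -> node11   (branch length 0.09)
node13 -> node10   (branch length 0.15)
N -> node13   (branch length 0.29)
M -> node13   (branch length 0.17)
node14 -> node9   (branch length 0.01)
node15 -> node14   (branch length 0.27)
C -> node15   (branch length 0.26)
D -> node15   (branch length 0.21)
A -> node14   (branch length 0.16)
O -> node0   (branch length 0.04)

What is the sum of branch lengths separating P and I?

The path runs P → … → MRCA → … → I; the MRCA is the node subtending (((P,(B,Q)),((F,L),(K,(E,J)))),((((I,R),H,G),(N,M)),((C,D),A))).
Branch lengths along that path: 0.20 + 0.03 + 0.05 + 0.02 + 0.06 + 0.15 + 0.28 + 0.18 = 0.97.

0.97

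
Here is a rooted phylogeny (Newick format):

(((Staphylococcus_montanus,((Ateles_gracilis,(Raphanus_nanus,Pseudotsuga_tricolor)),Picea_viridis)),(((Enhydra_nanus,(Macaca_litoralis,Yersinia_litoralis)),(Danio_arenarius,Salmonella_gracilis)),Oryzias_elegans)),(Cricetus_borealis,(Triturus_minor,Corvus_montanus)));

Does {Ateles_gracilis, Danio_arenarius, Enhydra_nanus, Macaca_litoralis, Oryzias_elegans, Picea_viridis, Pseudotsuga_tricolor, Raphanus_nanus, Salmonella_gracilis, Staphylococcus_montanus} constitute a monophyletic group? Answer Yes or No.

No

The MRCA of the listed taxa subtends ((Staphylococcus_montanus,((Ateles_gracilis,(Raphanus_nanus,Pseudotsuga_tricolor)),Picea_viridis)),(((Enhydra_nanus,(Macaca_litoralis,Yersinia_litoralis)),(Danio_arenarius,Salmonella_gracilis)),Oryzias_elegans)).
That clade also contains Yersinia_litoralis, which is not in the proposed group, so the group is not monophyletic.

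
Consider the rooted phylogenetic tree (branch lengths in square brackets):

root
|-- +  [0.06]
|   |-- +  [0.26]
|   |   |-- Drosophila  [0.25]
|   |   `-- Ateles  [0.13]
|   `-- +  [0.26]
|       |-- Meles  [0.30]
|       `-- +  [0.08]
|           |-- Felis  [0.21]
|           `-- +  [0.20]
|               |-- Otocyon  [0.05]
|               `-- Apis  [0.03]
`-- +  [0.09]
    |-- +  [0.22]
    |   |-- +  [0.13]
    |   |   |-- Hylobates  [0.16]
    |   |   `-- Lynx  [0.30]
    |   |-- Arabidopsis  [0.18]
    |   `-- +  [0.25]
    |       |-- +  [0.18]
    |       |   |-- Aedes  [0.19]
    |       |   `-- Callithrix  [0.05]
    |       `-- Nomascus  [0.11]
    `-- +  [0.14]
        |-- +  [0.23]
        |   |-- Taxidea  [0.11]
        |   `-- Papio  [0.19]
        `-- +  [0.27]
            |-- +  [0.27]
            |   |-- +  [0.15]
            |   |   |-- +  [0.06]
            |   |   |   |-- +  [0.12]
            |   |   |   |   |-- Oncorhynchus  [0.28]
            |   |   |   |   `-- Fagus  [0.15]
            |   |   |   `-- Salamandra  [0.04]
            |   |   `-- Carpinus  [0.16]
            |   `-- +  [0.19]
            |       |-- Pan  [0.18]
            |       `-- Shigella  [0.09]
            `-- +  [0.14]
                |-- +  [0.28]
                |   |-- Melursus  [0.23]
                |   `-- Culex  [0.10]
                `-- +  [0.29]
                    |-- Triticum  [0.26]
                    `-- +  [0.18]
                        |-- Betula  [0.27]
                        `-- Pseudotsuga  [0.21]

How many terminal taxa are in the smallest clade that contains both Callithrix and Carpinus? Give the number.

19

The MRCA of Callithrix and Carpinus is the node subtending (((Hylobates,Lynx),Arabidopsis,((Aedes,Callithrix),Nomascus)),((Taxidea,Papio),(((((Oncorhynchus,Fagus),Salamandra),Carpinus),(Pan,Shigella)),((Melursus,Culex),(Triticum,(Betula,Pseudotsuga)))))).
That clade contains 19 terminal taxa: Aedes, Arabidopsis, Betula, Callithrix, Carpinus, Culex, Fagus, Hylobates, Lynx, Melursus, Nomascus, Oncorhynchus, Pan, Papio, Pseudotsuga, Salamandra, Shigella, Taxidea, Triticum.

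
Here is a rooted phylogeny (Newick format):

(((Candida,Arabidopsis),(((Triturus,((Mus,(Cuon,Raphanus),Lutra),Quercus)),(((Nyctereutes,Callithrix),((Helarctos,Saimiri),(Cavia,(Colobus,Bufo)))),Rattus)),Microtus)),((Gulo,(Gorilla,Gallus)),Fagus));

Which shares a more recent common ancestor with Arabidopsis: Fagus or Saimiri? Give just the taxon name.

The MRCA of Arabidopsis and Saimiri subtends ((Candida,Arabidopsis),(((Triturus,((Mus,(Cuon,Raphanus),Lutra),Quercus)),(((Nyctereutes,Callithrix),((Helarctos,Saimiri),(Cavia,(Colobus,Bufo)))),Rattus)),Microtus)) (17 taxa).
The MRCA of Arabidopsis and Fagus is the root, subtending the entire tree (21 taxa).
The first is nested inside the second, so Arabidopsis shares a more recent common ancestor with Saimiri.

Saimiri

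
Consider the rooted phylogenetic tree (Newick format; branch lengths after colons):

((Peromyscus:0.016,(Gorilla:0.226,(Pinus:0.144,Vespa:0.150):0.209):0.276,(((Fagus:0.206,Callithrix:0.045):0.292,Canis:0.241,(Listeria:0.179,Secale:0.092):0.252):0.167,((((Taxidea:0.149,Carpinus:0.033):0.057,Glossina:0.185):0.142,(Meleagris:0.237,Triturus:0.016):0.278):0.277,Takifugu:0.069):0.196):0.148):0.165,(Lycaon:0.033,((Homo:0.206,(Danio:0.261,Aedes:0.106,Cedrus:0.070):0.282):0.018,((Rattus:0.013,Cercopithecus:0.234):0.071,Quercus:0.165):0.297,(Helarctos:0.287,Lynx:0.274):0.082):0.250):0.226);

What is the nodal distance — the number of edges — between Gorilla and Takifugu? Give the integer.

5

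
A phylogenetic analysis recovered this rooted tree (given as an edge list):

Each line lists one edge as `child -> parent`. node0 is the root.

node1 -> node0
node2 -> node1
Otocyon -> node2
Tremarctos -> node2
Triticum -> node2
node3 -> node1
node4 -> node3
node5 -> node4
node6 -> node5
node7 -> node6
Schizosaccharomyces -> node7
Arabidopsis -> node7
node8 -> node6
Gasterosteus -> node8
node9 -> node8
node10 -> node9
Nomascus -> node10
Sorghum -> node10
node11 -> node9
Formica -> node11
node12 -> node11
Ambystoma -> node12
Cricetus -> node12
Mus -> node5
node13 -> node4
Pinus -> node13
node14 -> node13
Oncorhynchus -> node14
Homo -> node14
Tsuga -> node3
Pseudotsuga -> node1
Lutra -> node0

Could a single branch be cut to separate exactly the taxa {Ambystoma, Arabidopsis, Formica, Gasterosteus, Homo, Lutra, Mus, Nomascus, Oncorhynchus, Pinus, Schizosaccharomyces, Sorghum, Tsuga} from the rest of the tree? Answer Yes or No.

The MRCA of the listed taxa is the root, so the smallest clade containing them is the whole tree.
That clade also contains Cricetus, Otocyon, Pseudotsuga, Tremarctos, Triticum, which are not in the proposed group, so the group is not monophyletic.

No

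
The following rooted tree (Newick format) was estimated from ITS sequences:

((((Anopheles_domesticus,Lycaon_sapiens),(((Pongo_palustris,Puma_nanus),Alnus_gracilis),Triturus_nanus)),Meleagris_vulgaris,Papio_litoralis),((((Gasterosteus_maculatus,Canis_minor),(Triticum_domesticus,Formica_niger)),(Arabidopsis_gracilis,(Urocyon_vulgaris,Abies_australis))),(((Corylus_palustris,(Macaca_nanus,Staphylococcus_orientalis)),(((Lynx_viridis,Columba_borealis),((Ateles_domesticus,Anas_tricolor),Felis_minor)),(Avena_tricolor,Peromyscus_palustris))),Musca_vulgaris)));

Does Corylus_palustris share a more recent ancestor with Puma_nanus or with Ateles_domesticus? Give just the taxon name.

Ateles_domesticus

The MRCA of Corylus_palustris and Ateles_domesticus subtends ((Corylus_palustris,(Macaca_nanus,Staphylococcus_orientalis)),(((Lynx_viridis,Columba_borealis),((Ateles_domesticus,Anas_tricolor),Felis_minor)),(Avena_tricolor,Peromyscus_palustris))) (10 taxa).
The MRCA of Corylus_palustris and Puma_nanus is the root, subtending the entire tree (26 taxa).
The first is nested inside the second, so Corylus_palustris shares a more recent common ancestor with Ateles_domesticus.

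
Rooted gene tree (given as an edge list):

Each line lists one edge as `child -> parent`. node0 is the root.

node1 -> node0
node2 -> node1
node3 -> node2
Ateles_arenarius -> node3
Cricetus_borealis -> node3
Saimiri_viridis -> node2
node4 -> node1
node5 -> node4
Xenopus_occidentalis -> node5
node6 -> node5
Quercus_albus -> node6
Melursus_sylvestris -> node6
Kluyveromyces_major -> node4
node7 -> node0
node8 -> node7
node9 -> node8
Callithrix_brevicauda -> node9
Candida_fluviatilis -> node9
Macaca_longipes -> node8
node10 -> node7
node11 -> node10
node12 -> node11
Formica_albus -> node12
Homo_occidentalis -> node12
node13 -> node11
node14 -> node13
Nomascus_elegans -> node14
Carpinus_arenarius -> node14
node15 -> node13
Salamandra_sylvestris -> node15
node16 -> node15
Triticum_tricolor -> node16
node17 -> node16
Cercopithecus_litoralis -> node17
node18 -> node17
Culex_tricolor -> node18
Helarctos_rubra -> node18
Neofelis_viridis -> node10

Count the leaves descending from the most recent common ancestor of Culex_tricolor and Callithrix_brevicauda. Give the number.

13

The MRCA of Culex_tricolor and Callithrix_brevicauda is the node subtending (((Callithrix_brevicauda,Candida_fluviatilis),Macaca_longipes),(((Formica_albus,Homo_occidentalis),((Nomascus_elegans,Carpinus_arenarius),(Salamandra_sylvestris,(Triticum_tricolor,(Cercopithecus_litoralis,(Culex_tricolor,Helarctos_rubra)))))),Neofelis_viridis)).
That clade contains 13 terminal taxa: Callithrix_brevicauda, Candida_fluviatilis, Carpinus_arenarius, Cercopithecus_litoralis, Culex_tricolor, Formica_albus, Helarctos_rubra, Homo_occidentalis, Macaca_longipes, Neofelis_viridis, Nomascus_elegans, Salamandra_sylvestris, Triticum_tricolor.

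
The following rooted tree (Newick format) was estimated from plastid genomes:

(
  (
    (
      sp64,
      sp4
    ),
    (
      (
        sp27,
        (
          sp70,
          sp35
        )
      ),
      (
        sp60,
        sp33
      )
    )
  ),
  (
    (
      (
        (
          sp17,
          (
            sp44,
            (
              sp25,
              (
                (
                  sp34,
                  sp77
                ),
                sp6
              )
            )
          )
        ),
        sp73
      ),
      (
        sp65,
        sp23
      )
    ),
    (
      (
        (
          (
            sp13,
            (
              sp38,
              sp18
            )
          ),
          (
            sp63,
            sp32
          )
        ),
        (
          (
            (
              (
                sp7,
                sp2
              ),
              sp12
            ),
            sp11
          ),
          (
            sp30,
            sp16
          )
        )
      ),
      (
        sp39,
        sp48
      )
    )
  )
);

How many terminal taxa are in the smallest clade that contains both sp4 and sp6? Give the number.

29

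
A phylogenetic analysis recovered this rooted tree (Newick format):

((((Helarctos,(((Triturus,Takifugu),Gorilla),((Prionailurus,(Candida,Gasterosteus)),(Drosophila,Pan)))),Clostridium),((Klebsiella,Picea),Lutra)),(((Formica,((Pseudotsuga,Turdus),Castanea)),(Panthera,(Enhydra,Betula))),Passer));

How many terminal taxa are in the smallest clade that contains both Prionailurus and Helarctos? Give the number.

The MRCA of Prionailurus and Helarctos is the node subtending (Helarctos,(((Triturus,Takifugu),Gorilla),((Prionailurus,(Candida,Gasterosteus)),(Drosophila,Pan)))).
That clade contains 9 terminal taxa: Candida, Drosophila, Gasterosteus, Gorilla, Helarctos, Pan, Prionailurus, Takifugu, Triturus.

9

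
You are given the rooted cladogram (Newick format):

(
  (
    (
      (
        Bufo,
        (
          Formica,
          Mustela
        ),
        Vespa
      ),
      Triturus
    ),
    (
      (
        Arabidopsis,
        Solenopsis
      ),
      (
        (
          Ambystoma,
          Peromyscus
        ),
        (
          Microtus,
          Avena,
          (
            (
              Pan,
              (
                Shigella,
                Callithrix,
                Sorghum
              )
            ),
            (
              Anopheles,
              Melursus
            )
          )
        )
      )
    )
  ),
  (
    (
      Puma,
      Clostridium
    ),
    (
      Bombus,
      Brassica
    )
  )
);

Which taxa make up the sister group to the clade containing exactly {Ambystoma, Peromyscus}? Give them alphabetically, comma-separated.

Anopheles, Avena, Callithrix, Melursus, Microtus, Pan, Shigella, Sorghum

The clade containing exactly {Ambystoma, Peromyscus} attaches to the tree at the node subtending ((Ambystoma,Peromyscus),(Microtus,Avena,((Pan,(Shigella,Callithrix,Sorghum)),(Anopheles,Melursus)))).
The other lineage descending from that same node — the sister group — is (Microtus,Avena,((Pan,(Shigella,Callithrix,Sorghum)),(Anopheles,Melursus))); its 8 tips in alphabetical order are the answer.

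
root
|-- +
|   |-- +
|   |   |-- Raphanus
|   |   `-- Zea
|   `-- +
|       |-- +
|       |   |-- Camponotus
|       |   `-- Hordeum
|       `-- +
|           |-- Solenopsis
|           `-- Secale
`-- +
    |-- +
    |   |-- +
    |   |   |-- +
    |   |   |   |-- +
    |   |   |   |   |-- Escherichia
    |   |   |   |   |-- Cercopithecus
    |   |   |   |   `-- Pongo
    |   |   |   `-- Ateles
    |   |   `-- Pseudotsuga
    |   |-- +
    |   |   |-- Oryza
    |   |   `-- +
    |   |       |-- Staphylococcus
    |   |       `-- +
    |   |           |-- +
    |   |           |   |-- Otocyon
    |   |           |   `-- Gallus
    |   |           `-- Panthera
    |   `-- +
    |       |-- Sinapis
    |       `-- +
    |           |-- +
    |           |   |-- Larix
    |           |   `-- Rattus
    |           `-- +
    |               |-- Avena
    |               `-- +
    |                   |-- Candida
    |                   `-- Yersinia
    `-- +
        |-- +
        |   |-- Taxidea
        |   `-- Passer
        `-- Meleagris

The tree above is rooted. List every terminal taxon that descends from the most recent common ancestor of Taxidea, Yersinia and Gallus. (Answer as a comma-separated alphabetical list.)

Ateles, Avena, Candida, Cercopithecus, Escherichia, Gallus, Larix, Meleagris, Oryza, Otocyon, Panthera, Passer, Pongo, Pseudotsuga, Rattus, Sinapis, Staphylococcus, Taxidea, Yersinia

Tracing Taxidea: it sits inside (Taxidea,Passer).
Tracing Yersinia: it sits inside (Candida,Yersinia).
Tracing Gallus: it sits inside (Otocyon,Gallus).
The smallest clade enclosing all 3 is (((((Escherichia,Cercopithecus,Pongo),Ateles),Pseudotsuga),(Oryza,(Staphylococcus,((Otocyon,Gallus),Panthera))),(Sinapis,((Larix,Rattus),(Avena,(Candida,Yersinia))))),((Taxidea,Passer),Meleagris)); the answer is its 19 terminal taxa in alphabetical order.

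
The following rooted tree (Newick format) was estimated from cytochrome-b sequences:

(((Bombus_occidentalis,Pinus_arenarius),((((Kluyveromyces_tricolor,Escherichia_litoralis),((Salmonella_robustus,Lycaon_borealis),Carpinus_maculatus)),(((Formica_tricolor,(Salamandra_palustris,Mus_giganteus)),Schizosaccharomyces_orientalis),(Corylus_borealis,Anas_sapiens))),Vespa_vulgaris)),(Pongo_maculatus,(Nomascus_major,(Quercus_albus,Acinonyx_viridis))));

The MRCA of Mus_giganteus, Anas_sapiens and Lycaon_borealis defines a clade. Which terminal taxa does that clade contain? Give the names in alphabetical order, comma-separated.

Anas_sapiens, Carpinus_maculatus, Corylus_borealis, Escherichia_litoralis, Formica_tricolor, Kluyveromyces_tricolor, Lycaon_borealis, Mus_giganteus, Salamandra_palustris, Salmonella_robustus, Schizosaccharomyces_orientalis

Tracing Mus_giganteus: it sits inside (Salamandra_palustris,Mus_giganteus).
Tracing Anas_sapiens: it sits inside (Corylus_borealis,Anas_sapiens).
Tracing Lycaon_borealis: it sits inside (Salmonella_robustus,Lycaon_borealis).
The smallest clade enclosing all 3 is (((Kluyveromyces_tricolor,Escherichia_litoralis),((Salmonella_robustus,Lycaon_borealis),Carpinus_maculatus)),(((Formica_tricolor,(Salamandra_palustris,Mus_giganteus)),Schizosaccharomyces_orientalis),(Corylus_borealis,Anas_sapiens))); the answer is its 11 terminal taxa in alphabetical order.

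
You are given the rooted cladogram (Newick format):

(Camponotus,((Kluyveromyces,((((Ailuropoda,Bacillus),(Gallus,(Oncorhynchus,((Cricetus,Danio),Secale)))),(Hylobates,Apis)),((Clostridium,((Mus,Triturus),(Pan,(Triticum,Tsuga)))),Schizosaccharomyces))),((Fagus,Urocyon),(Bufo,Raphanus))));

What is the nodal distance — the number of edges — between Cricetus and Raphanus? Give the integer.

The MRCA of Cricetus and Raphanus is the node subtending ((Kluyveromyces,((((Ailuropoda,Bacillus),(Gallus,(Oncorhynchus,((Cricetus,Danio),Secale)))),(Hylobates,Apis)),((Clostridium,((Mus,Triturus),(Pan,(Triticum,Tsuga)))),Schizosaccharomyces))),((Fagus,Urocyon),(Bufo,Raphanus))).
From Cricetus up to that node: 9 branches. From Raphanus up to the same node: 3 branches. Total: 9 + 3 = 12.

12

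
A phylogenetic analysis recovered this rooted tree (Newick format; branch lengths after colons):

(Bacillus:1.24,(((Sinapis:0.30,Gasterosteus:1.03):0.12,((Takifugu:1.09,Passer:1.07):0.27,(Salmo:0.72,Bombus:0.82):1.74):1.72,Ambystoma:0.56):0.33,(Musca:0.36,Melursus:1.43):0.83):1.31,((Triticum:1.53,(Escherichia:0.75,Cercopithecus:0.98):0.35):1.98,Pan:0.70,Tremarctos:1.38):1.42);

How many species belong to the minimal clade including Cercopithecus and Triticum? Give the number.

3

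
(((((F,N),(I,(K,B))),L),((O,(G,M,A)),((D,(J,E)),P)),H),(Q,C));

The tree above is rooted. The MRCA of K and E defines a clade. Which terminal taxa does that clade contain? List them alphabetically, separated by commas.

A, B, D, E, F, G, H, I, J, K, L, M, N, O, P

Tracing K: it sits inside (K,B).
Tracing E: it sits inside (J,E).
The smallest clade enclosing both is ((((F,N),(I,(K,B))),L),((O,(G,M,A)),((D,(J,E)),P)),H); the answer is its 15 terminal taxa in alphabetical order.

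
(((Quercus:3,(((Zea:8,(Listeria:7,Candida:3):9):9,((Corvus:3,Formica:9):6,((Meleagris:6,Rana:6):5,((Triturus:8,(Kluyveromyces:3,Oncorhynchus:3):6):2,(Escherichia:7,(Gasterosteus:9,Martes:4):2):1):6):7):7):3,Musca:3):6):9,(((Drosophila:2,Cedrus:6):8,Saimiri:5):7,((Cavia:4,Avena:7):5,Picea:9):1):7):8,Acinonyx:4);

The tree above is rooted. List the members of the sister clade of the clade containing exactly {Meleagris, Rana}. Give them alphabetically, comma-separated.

Escherichia, Gasterosteus, Kluyveromyces, Martes, Oncorhynchus, Triturus

The clade containing exactly {Meleagris, Rana} attaches to the tree at the node subtending ((Meleagris,Rana),((Triturus,(Kluyveromyces,Oncorhynchus)),(Escherichia,(Gasterosteus,Martes)))).
The other lineage descending from that same node — the sister group — is ((Triturus,(Kluyveromyces,Oncorhynchus)),(Escherichia,(Gasterosteus,Martes))); its 6 tips in alphabetical order are the answer.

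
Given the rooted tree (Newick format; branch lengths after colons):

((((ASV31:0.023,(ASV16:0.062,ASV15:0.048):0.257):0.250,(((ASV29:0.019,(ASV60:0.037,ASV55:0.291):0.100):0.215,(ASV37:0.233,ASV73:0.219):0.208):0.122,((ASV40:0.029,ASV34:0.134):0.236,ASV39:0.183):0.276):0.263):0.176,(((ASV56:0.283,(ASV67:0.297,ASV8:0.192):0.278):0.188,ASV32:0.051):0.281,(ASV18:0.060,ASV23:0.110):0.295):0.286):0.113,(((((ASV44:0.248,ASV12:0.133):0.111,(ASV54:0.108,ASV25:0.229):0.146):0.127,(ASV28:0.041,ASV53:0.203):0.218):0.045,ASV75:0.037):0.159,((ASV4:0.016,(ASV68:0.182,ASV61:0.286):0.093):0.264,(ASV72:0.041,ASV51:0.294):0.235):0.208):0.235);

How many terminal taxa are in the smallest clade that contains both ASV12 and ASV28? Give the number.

The MRCA of ASV12 and ASV28 is the node subtending (((ASV44,ASV12),(ASV54,ASV25)),(ASV28,ASV53)).
That clade contains 6 terminal taxa: ASV12, ASV25, ASV28, ASV44, ASV53, ASV54.

6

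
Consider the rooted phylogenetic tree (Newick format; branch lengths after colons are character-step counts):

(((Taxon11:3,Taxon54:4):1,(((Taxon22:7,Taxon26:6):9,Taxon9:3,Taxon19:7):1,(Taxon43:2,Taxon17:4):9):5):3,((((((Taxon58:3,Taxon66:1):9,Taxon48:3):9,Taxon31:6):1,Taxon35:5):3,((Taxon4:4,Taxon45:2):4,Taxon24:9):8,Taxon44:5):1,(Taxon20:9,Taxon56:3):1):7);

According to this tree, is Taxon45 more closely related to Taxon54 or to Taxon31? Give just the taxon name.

Taxon31

The MRCA of Taxon45 and Taxon31 subtends (((((Taxon58,Taxon66),Taxon48),Taxon31),Taxon35),((Taxon4,Taxon45),Taxon24),Taxon44) (9 taxa).
The MRCA of Taxon45 and Taxon54 is the root, subtending the entire tree (19 taxa).
The first is nested inside the second, so Taxon45 shares a more recent common ancestor with Taxon31.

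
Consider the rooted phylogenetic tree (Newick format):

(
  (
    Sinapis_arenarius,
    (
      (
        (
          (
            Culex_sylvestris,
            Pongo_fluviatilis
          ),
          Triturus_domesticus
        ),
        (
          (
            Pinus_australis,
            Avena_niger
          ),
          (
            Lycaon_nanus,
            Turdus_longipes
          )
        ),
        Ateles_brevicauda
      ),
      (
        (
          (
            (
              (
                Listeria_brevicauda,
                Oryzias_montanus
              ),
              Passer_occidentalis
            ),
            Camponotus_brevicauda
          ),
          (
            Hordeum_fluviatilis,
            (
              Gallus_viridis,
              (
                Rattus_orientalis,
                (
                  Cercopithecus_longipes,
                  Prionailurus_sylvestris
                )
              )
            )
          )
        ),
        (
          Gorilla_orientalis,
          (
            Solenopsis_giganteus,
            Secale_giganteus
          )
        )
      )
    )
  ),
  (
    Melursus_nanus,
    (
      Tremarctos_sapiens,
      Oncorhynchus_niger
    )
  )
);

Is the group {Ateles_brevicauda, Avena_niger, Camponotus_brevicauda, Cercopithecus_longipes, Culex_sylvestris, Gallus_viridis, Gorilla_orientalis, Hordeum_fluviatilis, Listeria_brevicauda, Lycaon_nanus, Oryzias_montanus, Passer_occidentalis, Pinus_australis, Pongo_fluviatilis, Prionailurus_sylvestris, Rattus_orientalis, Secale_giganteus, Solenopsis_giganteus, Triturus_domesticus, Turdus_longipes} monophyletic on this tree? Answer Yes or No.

Yes

The most recent common ancestor of these taxa subtends ((((Culex_sylvestris,Pongo_fluviatilis),Triturus_domesticus),((Pinus_australis,Avena_niger),(Lycaon_nanus,Turdus_longipes)),Ateles_brevicauda),(((((Listeria_brevicauda,Oryzias_montanus),Passer_occidentalis),Camponotus_brevicauda),(Hordeum_fluviatilis,(Gallus_viridis,(Rattus_orientalis,(Cercopithecus_longipes,Prionailurus_sylvestris))))),(Gorilla_orientalis,(Solenopsis_giganteus,Secale_giganteus)))).
That clade has exactly 20 tips — every listed taxon and nothing else — so the group is monophyletic.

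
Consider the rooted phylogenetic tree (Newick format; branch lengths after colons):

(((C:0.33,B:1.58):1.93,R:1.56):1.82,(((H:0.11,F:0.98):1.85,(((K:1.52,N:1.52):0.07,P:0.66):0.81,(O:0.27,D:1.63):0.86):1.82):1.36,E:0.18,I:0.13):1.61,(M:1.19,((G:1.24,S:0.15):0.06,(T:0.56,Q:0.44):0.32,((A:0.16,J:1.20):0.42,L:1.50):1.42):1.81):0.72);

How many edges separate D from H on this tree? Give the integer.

The MRCA of D and H is the node subtending ((H,F),(((K,N),P),(O,D))).
From D up to that node: 3 branches. From H up to the same node: 2 branches. Total: 3 + 2 = 5.

5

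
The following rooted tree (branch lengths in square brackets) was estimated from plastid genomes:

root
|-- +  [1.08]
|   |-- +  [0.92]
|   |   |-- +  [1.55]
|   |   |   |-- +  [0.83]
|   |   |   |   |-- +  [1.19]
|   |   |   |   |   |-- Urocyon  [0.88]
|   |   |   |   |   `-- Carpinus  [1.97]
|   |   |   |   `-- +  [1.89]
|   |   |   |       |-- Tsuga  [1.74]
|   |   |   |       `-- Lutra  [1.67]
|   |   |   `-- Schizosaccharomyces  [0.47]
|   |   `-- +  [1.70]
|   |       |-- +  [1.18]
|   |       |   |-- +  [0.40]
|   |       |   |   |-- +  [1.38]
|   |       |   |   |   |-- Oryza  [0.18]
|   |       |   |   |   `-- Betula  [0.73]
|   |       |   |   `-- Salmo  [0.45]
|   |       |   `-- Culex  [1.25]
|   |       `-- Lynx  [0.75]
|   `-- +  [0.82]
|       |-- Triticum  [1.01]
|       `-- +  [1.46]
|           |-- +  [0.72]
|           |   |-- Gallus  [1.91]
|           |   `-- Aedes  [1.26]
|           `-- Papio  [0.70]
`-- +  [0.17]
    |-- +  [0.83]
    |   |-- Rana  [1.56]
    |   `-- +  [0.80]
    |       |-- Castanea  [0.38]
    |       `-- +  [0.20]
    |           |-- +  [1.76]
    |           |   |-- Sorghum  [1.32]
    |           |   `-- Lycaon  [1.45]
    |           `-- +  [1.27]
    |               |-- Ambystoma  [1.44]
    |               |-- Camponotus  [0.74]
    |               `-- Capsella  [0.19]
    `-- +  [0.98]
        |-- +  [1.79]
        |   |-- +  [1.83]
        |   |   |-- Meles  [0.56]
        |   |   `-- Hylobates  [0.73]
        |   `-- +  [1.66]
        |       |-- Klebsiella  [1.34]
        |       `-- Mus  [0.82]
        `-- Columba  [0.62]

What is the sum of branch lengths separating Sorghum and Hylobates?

10.24

The path runs Sorghum → … → MRCA → … → Hylobates; the MRCA is the node subtending ((Rana,(Castanea,((Sorghum,Lycaon),(Ambystoma,Camponotus,Capsella)))),(((Meles,Hylobates),(Klebsiella,Mus)),Columba)).
Branch lengths along that path: 1.32 + 1.76 + 0.20 + 0.80 + 0.83 + 0.98 + 1.79 + 1.83 + 0.73 = 10.24.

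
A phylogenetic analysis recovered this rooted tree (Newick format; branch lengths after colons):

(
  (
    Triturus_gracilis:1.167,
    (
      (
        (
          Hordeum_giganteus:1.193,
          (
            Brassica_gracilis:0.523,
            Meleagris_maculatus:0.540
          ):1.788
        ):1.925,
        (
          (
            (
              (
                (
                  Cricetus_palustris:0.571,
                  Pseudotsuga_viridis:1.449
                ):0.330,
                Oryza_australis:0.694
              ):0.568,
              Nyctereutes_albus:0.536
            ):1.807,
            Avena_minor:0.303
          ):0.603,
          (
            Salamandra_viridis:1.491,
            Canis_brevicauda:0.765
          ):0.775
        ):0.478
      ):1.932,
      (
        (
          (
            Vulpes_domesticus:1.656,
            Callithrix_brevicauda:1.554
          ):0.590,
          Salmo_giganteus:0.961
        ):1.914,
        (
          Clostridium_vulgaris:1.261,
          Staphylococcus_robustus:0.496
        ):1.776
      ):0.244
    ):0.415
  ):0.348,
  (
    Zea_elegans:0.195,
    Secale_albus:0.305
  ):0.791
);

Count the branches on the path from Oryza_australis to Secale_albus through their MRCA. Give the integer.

10

The MRCA of Oryza_australis and Secale_albus is the root of the tree.
From Oryza_australis up to that node: 8 branches. From Secale_albus up to the same node: 2 branches. Total: 8 + 2 = 10.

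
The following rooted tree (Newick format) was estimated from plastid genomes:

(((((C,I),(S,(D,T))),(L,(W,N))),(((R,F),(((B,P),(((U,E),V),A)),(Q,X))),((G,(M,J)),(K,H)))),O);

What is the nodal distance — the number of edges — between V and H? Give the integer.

9

The MRCA of V and H is the node subtending (((R,F),(((B,P),(((U,E),V),A)),(Q,X))),((G,(M,J)),(K,H))).
From V up to that node: 6 branches. From H up to the same node: 3 branches. Total: 6 + 3 = 9.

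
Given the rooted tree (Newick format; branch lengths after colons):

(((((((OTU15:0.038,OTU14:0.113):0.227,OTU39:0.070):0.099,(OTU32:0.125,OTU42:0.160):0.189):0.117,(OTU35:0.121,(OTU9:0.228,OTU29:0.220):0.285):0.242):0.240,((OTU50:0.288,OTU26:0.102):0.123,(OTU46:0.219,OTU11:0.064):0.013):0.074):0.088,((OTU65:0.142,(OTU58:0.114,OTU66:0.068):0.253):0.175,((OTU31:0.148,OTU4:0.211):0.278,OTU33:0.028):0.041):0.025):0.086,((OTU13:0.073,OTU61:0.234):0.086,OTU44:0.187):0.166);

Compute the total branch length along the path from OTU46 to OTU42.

1.012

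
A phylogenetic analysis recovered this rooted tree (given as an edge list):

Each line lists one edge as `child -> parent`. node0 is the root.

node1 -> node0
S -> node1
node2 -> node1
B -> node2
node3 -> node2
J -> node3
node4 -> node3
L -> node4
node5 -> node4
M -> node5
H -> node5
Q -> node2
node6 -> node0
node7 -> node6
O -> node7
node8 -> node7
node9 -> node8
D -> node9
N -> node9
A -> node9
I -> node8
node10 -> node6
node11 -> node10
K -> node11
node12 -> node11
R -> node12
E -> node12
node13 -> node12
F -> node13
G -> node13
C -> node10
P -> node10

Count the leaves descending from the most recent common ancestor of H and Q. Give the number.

6

The MRCA of H and Q is the node subtending (B,(J,(L,(M,H))),Q).
That clade contains 6 terminal taxa: B, H, J, L, M, Q.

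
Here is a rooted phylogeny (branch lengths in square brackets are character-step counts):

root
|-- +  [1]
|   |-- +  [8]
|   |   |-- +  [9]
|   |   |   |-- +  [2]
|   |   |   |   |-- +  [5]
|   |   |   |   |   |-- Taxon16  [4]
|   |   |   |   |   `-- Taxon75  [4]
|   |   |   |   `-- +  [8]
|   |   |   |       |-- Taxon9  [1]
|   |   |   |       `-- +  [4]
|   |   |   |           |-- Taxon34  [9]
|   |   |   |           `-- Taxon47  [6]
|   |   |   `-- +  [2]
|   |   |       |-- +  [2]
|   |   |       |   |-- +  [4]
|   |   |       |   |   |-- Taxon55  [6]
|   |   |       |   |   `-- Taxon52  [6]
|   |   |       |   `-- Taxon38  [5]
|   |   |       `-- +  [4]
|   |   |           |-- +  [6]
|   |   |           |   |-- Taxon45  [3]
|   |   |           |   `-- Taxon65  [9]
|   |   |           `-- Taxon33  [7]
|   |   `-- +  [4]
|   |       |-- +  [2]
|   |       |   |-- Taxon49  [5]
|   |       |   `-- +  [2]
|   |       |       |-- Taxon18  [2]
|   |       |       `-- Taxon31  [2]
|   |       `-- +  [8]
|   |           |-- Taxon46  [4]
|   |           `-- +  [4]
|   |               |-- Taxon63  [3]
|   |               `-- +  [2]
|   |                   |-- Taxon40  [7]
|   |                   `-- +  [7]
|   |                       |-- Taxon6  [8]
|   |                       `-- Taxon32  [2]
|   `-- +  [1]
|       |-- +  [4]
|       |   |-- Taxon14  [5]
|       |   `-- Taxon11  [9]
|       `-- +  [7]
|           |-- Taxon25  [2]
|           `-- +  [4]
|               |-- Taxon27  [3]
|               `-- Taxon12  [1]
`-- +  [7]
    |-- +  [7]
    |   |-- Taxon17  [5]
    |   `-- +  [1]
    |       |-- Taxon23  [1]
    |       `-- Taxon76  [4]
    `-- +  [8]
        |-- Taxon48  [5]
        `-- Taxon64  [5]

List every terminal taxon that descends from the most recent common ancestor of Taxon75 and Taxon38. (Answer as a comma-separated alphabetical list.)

Tracing Taxon75: it sits inside (Taxon16,Taxon75).
Tracing Taxon38: it sits inside ((Taxon55,Taxon52),Taxon38).
The smallest clade enclosing both is (((Taxon16,Taxon75),(Taxon9,(Taxon34,Taxon47))),(((Taxon55,Taxon52),Taxon38),((Taxon45,Taxon65),Taxon33))); the answer is its 11 terminal taxa in alphabetical order.

Taxon16, Taxon33, Taxon34, Taxon38, Taxon45, Taxon47, Taxon52, Taxon55, Taxon65, Taxon75, Taxon9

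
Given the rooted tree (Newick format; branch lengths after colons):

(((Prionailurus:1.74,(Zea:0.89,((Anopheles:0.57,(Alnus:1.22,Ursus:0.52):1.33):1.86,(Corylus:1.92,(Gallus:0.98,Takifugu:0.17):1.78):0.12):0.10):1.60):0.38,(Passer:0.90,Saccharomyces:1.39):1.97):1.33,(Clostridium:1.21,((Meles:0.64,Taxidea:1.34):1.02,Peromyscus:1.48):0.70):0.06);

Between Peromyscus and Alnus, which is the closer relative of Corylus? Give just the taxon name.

The MRCA of Corylus and Alnus subtends ((Anopheles,(Alnus,Ursus)),(Corylus,(Gallus,Takifugu))) (6 taxa).
The MRCA of Corylus and Peromyscus is the root, subtending the entire tree (14 taxa).
The first is nested inside the second, so Corylus shares a more recent common ancestor with Alnus.

Alnus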